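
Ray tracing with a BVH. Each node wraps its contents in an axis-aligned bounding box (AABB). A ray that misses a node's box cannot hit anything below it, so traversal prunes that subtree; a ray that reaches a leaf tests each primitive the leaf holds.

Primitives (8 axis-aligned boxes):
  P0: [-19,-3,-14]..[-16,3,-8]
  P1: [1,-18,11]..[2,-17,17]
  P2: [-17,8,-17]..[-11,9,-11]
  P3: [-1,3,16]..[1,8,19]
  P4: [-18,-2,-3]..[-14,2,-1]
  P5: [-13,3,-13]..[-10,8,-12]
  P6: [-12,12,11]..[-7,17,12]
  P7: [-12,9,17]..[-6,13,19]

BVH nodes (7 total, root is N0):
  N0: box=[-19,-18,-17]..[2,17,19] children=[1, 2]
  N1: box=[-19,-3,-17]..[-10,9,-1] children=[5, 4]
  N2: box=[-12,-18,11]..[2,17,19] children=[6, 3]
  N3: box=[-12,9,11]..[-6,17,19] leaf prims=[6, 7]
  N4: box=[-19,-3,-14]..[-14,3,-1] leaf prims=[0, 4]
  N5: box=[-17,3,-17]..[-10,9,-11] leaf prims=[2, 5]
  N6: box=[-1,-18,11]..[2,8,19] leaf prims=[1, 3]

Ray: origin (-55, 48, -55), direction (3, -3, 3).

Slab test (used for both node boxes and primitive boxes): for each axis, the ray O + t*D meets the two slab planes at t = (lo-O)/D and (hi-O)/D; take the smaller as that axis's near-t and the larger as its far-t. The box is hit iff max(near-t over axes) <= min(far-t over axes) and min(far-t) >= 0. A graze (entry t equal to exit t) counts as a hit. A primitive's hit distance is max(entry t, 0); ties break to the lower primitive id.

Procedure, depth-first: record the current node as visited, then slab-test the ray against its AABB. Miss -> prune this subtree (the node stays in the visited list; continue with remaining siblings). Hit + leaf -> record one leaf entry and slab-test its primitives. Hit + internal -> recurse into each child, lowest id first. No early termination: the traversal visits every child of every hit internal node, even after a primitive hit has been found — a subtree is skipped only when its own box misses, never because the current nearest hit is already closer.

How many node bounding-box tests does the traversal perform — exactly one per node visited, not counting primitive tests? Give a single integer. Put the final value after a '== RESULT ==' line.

Traverse from the root:
N0 x:[12,19] y:[31/3,22] z:[38/3,74/3] -> hit [38/3,19], descend [1, 2]
  N1 x:[12,15] y:[13,17] z:[38/3,18] -> hit [13,15], descend [4, 5]
    N4 x:[12,41/3] y:[15,17] z:[41/3,18] -> miss, prune
    N5 x:[38/3,15] y:[13,15] z:[38/3,44/3] -> hit [13,44/3] leaf, test {P2@t=13, P5@t=14}
  N2 x:[43/3,19] y:[31/3,22] z:[22,74/3] -> miss, prune

order=[0, 1, 4, 5, 2]  |boxes|=5  |leaves|=1  hit=P2

== RESULT ==
5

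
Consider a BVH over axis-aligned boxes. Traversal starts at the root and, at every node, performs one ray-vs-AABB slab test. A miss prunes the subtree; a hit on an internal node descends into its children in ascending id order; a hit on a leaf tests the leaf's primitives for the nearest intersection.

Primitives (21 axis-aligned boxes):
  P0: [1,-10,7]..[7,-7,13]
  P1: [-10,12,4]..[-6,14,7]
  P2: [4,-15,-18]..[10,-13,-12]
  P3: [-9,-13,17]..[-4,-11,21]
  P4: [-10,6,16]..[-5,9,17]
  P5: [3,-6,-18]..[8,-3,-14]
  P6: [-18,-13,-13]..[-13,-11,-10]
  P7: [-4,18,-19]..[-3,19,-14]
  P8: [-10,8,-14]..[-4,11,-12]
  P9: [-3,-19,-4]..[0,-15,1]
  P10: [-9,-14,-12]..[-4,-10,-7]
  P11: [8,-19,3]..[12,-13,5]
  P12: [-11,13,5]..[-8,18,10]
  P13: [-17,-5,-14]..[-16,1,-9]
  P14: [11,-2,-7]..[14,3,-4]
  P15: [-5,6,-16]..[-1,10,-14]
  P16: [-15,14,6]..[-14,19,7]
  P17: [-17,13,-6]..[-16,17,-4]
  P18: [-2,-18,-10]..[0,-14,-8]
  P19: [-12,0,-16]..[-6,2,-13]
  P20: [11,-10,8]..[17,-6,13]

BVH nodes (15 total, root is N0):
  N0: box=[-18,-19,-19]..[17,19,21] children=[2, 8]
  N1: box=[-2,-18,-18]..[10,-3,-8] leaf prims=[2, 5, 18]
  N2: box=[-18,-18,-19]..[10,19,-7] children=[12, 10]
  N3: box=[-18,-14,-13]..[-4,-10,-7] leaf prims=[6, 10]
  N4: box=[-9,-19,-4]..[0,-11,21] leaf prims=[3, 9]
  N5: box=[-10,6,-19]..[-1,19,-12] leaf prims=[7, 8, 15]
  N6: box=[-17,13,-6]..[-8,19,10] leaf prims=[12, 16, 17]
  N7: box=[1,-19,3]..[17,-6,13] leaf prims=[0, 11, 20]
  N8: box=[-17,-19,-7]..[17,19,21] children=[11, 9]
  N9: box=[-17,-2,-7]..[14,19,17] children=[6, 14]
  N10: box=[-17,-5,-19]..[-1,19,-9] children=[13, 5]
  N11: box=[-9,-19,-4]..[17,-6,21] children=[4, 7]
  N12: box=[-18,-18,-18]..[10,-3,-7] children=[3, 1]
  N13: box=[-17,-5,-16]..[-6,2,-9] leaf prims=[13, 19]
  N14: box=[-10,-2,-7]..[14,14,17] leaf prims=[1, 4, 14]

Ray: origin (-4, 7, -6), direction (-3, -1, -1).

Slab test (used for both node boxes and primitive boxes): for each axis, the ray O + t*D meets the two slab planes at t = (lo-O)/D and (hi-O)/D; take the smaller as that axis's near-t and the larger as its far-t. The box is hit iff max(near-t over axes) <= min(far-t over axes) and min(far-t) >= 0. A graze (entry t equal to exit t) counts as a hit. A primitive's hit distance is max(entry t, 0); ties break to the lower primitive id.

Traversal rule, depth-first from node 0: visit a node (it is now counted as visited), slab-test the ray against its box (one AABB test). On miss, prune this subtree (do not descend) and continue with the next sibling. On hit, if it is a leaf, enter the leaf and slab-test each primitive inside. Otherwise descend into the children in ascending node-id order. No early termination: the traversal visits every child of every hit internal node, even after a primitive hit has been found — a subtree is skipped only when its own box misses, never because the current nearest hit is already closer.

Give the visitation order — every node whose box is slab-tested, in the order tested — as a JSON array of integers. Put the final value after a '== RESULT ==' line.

Walk:
N0 x:[-7,14/3] y:[-12,26] z:[-27,13] -> hit [-7,14/3], descend [2, 8]
  N2 x:[-14/3,14/3] y:[-12,25] z:[1,13] -> hit [1,14/3], descend [10, 12]
    N10 x:[-1,13/3] y:[-12,12] z:[3,13] -> hit [3,13/3], descend [5, 13]
      N5 x:[-1,2] y:[-12,1] z:[6,13] -> miss, prune
      N13 x:[2/3,13/3] y:[5,12] z:[3,10] -> miss, prune
    N12 x:[-14/3,14/3] y:[10,25] z:[1,12] -> miss, prune
  N8 x:[-7,13/3] y:[-12,26] z:[-27,1] -> hit [-7,1], descend [9, 11]
    N9 x:[-6,13/3] y:[-12,9] z:[-23,1] -> hit [-6,1], descend [6, 14]
      N6 x:[4/3,13/3] y:[-12,-6] z:[-16,0] -> miss, prune
      N14 x:[-6,2] y:[-7,9] z:[-23,1] -> hit [-6,1] leaf, test {P1(miss), P4(miss), P14(miss)}
    N11 x:[-7,5/3] y:[13,26] z:[-27,-2] -> miss, prune

Summary -> nodes [0, 2, 10, 5, 13, 12, 8, 9, 6, 14, 11]; box-tests=11; leaf-entries=1; first=miss

== RESULT ==
[0, 2, 10, 5, 13, 12, 8, 9, 6, 14, 11]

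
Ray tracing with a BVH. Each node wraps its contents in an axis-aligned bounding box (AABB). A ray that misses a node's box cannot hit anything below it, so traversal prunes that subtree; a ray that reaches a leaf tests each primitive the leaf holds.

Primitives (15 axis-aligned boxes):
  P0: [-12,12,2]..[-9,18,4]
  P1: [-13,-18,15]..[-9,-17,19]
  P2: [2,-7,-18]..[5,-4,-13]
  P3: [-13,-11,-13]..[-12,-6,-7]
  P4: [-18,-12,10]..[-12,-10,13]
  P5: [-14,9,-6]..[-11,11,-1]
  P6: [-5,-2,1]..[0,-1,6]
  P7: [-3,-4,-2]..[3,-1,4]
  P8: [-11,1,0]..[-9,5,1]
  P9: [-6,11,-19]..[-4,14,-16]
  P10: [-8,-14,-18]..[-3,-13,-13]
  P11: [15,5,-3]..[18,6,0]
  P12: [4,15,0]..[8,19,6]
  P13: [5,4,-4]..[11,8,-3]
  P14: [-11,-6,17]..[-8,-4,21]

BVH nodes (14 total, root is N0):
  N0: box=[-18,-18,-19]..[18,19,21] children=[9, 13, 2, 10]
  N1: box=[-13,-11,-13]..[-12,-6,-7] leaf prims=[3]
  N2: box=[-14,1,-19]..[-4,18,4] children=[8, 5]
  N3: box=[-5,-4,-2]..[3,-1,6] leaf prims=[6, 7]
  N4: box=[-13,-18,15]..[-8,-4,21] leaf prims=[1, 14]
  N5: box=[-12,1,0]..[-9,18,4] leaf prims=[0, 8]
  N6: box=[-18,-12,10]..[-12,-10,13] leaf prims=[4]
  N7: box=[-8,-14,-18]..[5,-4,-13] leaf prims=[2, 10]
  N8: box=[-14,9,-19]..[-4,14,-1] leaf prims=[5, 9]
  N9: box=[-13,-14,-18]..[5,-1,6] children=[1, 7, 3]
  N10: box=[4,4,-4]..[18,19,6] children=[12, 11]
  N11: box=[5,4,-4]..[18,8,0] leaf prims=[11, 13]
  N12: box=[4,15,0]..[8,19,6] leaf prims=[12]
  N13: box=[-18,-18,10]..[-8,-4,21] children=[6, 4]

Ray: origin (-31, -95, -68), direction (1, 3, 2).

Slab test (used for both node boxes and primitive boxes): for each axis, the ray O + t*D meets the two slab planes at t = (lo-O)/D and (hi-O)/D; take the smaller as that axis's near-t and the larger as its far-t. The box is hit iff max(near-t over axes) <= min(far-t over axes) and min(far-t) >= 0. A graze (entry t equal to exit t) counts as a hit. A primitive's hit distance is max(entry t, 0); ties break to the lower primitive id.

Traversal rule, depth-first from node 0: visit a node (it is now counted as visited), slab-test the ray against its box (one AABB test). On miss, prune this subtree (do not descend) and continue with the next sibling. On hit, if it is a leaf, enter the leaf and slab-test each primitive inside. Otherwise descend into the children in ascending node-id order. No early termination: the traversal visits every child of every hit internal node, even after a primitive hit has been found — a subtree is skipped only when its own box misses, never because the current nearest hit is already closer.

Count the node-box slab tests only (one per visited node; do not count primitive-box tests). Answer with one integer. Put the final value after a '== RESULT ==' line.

Walk:
N0 x:[13,49] y:[77/3,38] z:[49/2,89/2] -> hit [77/3,38], descend [2, 9, 10, 13]
  N2 x:[17,27] y:[32,113/3] z:[49/2,36] -> miss, prune
  N9 x:[18,36] y:[27,94/3] z:[25,37] -> hit [27,94/3], descend [1, 3, 7]
    N1 x:[18,19] y:[28,89/3] z:[55/2,61/2] -> miss, prune
    N3 x:[26,34] y:[91/3,94/3] z:[33,37] -> miss, prune
    N7 x:[23,36] y:[27,91/3] z:[25,55/2] -> hit [27,55/2] leaf, test {P2(miss), P10@t=27}
  N10 x:[35,49] y:[33,38] z:[32,37] -> hit [35,37], descend [11, 12]
    N11 x:[36,49] y:[33,103/3] z:[32,34] -> miss, prune
    N12 x:[35,39] y:[110/3,38] z:[34,37] -> hit [110/3,37] leaf, test {P12@t=110/3}
  N13 x:[13,23] y:[77/3,91/3] z:[39,89/2] -> miss, prune

Summary -> nodes [0, 2, 9, 1, 3, 7, 10, 11, 12, 13]; box-tests=10; leaf-entries=2; first=P10

== RESULT ==
10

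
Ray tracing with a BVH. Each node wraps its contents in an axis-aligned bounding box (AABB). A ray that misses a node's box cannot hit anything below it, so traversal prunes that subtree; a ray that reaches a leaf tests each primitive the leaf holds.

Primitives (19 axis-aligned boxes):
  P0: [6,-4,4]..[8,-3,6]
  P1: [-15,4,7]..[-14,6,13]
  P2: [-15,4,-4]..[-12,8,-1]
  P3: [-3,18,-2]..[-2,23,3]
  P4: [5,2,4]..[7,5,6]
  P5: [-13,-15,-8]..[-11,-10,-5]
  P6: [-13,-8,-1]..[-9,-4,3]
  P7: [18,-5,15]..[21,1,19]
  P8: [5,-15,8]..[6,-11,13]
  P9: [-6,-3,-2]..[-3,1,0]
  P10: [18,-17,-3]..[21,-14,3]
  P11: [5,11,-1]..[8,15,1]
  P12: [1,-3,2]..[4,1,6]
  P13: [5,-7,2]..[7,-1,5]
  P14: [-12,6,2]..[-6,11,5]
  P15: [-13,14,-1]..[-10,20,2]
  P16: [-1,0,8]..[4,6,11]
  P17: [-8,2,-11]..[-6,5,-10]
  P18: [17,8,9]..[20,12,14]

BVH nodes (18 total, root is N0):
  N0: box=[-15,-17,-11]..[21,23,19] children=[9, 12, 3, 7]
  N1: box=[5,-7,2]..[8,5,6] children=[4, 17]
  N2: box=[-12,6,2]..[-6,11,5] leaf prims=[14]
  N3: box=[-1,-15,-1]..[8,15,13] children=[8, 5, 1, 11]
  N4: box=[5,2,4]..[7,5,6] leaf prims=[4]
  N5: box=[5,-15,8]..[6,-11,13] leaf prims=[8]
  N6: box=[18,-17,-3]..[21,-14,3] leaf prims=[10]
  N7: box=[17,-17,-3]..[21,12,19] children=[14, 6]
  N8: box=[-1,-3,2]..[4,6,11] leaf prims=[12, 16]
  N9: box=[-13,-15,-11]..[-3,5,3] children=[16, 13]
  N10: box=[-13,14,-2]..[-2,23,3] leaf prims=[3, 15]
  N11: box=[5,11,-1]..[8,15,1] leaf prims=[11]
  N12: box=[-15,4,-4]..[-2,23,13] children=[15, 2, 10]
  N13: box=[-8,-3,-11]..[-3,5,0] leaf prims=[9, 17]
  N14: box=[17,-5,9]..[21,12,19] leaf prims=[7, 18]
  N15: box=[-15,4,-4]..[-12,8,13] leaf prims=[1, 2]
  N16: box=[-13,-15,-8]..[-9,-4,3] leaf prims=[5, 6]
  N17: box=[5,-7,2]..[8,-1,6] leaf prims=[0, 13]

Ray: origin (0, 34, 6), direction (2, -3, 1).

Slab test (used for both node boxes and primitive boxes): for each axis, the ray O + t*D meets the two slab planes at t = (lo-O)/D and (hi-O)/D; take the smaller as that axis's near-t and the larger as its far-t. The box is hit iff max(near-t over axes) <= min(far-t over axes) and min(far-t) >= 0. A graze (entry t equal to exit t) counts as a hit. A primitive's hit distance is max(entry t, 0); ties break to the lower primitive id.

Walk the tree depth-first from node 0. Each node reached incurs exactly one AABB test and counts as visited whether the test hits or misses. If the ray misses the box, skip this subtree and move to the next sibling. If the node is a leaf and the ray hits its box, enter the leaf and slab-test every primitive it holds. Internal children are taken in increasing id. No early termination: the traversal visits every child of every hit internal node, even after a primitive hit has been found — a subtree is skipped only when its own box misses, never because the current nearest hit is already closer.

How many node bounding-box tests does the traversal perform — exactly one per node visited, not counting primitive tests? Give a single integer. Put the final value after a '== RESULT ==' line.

Walk:
N0 x:[-15/2,21/2] y:[11/3,17] z:[-17,13] -> hit [11/3,21/2], descend [3, 7, 9, 12]
  N3 x:[-1/2,4] y:[19/3,49/3] z:[-7,7] -> miss, prune
  N7 x:[17/2,21/2] y:[22/3,17] z:[-9,13] -> hit [17/2,21/2], descend [6, 14]
    N6 x:[9,21/2] y:[16,17] z:[-9,-3] -> miss, prune
    N14 x:[17/2,21/2] y:[22/3,13] z:[3,13] -> hit [17/2,21/2] leaf, test {P7(miss), P18(miss)}
  N9 x:[-13/2,-3/2] y:[29/3,49/3] z:[-17,-3] -> miss, prune
  N12 x:[-15/2,-1] y:[11/3,10] z:[-10,7] -> miss, prune

Visited [0, 3, 7, 6, 14, 9, 12]. Tests: 7 box, 1 leaf. Nearest: miss.

== RESULT ==
7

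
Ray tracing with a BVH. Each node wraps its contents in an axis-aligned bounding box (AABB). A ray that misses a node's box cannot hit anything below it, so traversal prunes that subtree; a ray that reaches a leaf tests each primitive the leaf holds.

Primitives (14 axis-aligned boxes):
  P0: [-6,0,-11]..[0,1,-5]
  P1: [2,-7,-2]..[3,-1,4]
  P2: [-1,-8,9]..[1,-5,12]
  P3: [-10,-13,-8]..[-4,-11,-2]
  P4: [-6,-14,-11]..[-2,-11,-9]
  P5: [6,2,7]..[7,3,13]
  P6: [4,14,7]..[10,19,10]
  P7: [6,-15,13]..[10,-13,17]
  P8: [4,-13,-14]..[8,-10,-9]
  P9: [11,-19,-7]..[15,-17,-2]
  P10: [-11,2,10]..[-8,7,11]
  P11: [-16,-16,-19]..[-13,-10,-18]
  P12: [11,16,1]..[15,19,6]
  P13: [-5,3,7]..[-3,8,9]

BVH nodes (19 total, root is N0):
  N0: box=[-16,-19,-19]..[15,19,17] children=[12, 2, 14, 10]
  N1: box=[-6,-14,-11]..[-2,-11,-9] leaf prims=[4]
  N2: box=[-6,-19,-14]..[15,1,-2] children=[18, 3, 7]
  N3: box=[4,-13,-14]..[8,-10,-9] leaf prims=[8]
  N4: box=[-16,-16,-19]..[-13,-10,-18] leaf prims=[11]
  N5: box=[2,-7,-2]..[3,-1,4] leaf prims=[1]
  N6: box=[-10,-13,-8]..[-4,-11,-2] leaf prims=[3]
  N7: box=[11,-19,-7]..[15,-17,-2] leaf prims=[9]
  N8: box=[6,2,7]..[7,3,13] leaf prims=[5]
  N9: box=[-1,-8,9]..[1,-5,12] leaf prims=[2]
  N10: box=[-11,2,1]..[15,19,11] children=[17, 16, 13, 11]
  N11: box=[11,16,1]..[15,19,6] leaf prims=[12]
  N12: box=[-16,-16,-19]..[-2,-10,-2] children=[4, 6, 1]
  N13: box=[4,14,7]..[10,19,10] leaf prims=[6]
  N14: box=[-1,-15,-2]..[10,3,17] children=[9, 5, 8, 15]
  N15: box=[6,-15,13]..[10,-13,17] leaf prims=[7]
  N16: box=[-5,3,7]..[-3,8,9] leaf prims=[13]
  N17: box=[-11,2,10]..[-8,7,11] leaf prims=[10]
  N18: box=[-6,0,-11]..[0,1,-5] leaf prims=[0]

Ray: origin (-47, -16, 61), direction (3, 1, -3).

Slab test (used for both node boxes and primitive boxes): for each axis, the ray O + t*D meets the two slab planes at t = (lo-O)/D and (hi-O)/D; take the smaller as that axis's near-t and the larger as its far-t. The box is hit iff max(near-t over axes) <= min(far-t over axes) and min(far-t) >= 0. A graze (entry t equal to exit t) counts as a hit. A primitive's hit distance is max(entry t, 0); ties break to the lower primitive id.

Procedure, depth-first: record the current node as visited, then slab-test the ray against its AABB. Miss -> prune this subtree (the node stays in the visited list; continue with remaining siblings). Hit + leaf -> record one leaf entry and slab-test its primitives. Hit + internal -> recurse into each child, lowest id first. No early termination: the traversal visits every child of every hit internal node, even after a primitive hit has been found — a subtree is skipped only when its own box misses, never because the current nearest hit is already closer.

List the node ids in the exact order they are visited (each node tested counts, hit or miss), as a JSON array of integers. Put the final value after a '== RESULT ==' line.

Walk:
N0 x:[31/3,62/3] y:[-3,35] z:[44/3,80/3] -> hit [44/3,62/3], descend [2, 10, 12, 14]
  N2 x:[41/3,62/3] y:[-3,17] z:[21,25] -> miss, prune
  N10 x:[12,62/3] y:[18,35] z:[50/3,20] -> hit [18,20], descend [11, 13, 16, 17]
    N11 x:[58/3,62/3] y:[32,35] z:[55/3,20] -> miss, prune
    N13 x:[17,19] y:[30,35] z:[17,18] -> miss, prune
    N16 x:[14,44/3] y:[19,24] z:[52/3,18] -> miss, prune
    N17 x:[12,13] y:[18,23] z:[50/3,17] -> miss, prune
  N12 x:[31/3,15] y:[0,6] z:[21,80/3] -> miss, prune
  N14 x:[46/3,19] y:[1,19] z:[44/3,21] -> hit [46/3,19], descend [5, 8, 9, 15]
    N5 x:[49/3,50/3] y:[9,15] z:[19,21] -> miss, prune
    N8 x:[53/3,18] y:[18,19] z:[16,18] -> hit [18,18] leaf, test {P5@t=18}
    N9 x:[46/3,16] y:[8,11] z:[49/3,52/3] -> miss, prune
    N15 x:[53/3,19] y:[1,3] z:[44/3,16] -> miss, prune

order=[0, 2, 10, 11, 13, 16, 17, 12, 14, 5, 8, 9, 15]  |boxes|=13  |leaves|=1  hit=P5

== RESULT ==
[0, 2, 10, 11, 13, 16, 17, 12, 14, 5, 8, 9, 15]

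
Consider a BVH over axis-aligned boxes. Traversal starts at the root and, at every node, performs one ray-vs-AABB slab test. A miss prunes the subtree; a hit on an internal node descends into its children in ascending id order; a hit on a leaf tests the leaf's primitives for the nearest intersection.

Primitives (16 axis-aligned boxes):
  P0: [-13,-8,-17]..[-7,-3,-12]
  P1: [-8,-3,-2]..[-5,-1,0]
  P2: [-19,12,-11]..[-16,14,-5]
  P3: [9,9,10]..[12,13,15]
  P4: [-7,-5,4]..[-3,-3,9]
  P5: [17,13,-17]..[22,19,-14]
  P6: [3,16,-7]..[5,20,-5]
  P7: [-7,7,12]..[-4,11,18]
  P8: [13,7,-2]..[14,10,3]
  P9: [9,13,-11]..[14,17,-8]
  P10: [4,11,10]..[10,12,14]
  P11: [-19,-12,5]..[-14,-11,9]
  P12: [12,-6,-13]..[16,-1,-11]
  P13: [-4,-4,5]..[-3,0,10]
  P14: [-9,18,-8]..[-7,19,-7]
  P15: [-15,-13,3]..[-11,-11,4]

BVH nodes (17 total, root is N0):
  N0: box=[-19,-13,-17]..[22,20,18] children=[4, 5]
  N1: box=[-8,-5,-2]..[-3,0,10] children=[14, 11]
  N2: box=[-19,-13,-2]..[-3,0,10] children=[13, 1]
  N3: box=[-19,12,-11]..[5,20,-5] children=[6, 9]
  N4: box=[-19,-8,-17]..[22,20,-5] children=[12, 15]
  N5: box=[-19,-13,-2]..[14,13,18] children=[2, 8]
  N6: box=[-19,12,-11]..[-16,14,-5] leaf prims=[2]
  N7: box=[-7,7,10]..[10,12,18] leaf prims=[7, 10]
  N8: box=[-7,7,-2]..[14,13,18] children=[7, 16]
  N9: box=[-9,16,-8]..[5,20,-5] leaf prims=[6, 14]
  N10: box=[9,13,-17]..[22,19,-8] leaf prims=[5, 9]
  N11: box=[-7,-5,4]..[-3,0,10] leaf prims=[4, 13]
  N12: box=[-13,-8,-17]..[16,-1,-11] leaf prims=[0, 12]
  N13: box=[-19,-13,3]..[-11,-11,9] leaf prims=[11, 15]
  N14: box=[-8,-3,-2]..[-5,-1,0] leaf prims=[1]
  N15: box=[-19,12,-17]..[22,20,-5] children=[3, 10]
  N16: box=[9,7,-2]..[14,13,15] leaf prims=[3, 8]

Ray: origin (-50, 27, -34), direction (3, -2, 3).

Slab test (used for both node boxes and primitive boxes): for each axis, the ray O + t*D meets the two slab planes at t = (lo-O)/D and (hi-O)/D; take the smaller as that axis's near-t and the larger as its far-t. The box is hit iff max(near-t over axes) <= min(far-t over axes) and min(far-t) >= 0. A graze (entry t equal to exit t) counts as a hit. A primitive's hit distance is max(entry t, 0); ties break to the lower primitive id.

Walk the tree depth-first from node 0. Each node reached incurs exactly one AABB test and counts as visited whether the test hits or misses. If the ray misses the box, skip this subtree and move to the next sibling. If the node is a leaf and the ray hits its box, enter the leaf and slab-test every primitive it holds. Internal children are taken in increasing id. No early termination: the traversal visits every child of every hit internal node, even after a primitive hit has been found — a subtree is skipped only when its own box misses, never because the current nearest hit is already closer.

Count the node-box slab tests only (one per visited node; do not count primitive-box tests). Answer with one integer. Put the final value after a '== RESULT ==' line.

Walk:
N0 x:[31/3,24] y:[7/2,20] z:[17/3,52/3] -> hit [31/3,52/3], descend [4, 5]
  N4 x:[31/3,24] y:[7/2,35/2] z:[17/3,29/3] -> miss, prune
  N5 x:[31/3,64/3] y:[7,20] z:[32/3,52/3] -> hit [32/3,52/3], descend [2, 8]
    N2 x:[31/3,47/3] y:[27/2,20] z:[32/3,44/3] -> hit [27/2,44/3], descend [1, 13]
      N1 x:[14,47/3] y:[27/2,16] z:[32/3,44/3] -> hit [14,44/3], descend [11, 14]
        N11 x:[43/3,47/3] y:[27/2,16] z:[38/3,44/3] -> hit [43/3,44/3] leaf, test {P4(miss), P13(miss)}
        N14 x:[14,15] y:[14,15] z:[32/3,34/3] -> miss, prune
      N13 x:[31/3,13] y:[19,20] z:[37/3,43/3] -> miss, prune
    N8 x:[43/3,64/3] y:[7,10] z:[32/3,52/3] -> miss, prune

9 AABB tests over nodes [0, 4, 5, 2, 1, 11, 14, 13, 8]; 1 leaf entered; closest miss.

== RESULT ==
9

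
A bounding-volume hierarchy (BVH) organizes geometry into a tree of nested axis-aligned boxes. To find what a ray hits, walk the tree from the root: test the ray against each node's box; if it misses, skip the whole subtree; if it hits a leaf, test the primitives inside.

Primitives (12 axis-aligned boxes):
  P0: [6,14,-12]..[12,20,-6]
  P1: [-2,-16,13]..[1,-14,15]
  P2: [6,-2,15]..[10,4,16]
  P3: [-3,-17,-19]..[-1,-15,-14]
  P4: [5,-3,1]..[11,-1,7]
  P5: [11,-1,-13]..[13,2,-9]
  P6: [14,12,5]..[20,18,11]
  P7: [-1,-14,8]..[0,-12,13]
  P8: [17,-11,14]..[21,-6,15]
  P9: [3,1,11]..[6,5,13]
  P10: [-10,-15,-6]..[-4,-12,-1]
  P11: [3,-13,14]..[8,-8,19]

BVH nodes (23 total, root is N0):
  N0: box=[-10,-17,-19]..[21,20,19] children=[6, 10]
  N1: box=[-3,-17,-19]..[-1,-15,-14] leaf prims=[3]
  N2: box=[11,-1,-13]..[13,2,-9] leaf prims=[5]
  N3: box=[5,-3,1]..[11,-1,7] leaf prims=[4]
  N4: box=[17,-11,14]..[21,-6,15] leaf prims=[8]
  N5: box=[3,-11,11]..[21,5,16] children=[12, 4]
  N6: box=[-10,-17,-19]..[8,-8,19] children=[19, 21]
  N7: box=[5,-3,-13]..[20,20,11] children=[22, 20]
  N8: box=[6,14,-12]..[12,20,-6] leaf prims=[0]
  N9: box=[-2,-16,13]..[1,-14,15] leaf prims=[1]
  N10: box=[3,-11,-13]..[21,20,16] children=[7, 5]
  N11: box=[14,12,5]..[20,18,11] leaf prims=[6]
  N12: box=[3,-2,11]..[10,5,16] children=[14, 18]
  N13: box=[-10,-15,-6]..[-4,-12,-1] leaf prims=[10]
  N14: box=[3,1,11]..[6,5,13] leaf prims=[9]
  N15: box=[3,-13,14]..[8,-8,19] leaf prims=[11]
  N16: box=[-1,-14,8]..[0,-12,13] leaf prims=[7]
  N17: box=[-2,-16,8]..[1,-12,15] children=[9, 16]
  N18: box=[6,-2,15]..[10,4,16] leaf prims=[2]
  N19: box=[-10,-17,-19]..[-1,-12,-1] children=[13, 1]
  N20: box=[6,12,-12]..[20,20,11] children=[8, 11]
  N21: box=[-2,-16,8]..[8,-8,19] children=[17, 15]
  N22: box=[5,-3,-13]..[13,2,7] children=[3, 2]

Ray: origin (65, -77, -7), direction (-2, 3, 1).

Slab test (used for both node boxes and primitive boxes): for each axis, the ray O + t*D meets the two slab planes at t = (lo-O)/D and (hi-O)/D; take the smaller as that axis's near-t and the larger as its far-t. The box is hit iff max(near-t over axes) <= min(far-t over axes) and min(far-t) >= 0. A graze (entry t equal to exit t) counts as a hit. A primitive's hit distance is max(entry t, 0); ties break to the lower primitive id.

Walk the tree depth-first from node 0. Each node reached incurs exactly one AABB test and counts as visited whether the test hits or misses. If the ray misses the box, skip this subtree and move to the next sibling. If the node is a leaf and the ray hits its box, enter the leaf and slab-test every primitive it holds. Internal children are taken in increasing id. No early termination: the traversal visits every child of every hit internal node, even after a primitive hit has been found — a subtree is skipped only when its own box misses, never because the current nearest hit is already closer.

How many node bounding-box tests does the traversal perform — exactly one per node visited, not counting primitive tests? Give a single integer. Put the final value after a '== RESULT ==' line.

Walk:
N0 x:[22,75/2] y:[20,97/3] z:[-12,26] -> hit [22,26], descend [6, 10]
  N6 x:[57/2,75/2] y:[20,23] z:[-12,26] -> miss, prune
  N10 x:[22,31] y:[22,97/3] z:[-6,23] -> hit [22,23], descend [5, 7]
    N5 x:[22,31] y:[22,82/3] z:[18,23] -> hit [22,23], descend [4, 12]
      N4 x:[22,24] y:[22,71/3] z:[21,22] -> hit [22,22] leaf, test {P8@t=22}
      N12 x:[55/2,31] y:[25,82/3] z:[18,23] -> miss, prune
    N7 x:[45/2,30] y:[74/3,97/3] z:[-6,18] -> miss, prune

Summary -> nodes [0, 6, 10, 5, 4, 12, 7]; box-tests=7; leaf-entries=1; first=P8

== RESULT ==
7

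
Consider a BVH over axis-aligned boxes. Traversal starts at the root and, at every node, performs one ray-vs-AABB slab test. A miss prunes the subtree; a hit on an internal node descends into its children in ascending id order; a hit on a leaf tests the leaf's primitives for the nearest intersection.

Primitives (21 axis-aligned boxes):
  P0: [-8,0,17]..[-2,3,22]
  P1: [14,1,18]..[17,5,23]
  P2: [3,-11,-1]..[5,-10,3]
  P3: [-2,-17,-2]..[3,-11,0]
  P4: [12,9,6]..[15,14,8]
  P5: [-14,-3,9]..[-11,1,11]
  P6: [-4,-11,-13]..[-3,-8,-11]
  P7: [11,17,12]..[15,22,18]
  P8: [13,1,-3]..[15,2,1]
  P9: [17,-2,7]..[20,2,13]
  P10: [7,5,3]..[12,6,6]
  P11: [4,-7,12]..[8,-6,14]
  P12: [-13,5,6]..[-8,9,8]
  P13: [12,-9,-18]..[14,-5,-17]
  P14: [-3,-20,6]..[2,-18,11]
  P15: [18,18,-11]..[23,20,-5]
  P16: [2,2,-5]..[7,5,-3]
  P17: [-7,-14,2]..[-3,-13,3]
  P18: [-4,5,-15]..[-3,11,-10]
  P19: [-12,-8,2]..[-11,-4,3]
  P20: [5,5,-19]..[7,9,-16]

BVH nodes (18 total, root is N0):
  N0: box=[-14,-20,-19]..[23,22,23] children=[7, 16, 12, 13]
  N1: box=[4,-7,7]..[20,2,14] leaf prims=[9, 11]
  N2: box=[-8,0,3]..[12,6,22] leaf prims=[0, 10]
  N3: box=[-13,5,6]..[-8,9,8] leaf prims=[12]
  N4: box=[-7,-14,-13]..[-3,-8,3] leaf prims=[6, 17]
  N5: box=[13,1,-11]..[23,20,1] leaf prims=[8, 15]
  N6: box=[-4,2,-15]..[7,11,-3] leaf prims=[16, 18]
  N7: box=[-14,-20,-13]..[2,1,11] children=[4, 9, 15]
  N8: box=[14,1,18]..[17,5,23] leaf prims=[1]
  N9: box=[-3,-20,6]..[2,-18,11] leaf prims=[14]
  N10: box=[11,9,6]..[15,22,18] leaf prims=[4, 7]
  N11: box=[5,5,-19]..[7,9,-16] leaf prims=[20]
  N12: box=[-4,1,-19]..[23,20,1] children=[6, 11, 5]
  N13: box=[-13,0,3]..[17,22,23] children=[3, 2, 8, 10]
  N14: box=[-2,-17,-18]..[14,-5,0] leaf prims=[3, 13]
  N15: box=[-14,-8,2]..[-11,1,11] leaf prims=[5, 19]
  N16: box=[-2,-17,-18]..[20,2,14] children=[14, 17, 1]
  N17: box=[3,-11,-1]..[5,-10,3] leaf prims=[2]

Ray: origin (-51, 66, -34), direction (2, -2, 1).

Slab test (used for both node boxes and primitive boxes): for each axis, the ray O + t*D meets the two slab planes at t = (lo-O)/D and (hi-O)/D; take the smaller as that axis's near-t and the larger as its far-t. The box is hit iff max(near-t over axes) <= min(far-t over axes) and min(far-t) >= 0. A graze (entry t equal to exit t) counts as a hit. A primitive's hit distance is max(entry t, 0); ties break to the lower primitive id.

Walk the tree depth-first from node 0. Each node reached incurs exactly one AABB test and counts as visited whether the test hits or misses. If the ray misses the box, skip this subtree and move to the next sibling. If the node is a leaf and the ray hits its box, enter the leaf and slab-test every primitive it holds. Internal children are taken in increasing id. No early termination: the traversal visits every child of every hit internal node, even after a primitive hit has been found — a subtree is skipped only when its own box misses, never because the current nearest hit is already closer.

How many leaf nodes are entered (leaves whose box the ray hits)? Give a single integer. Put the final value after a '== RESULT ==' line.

Trace the traversal:
N0 x:[37/2,37] y:[22,43] z:[15,57] -> hit [22,37], descend [7, 12, 13, 16]
  N7 x:[37/2,53/2] y:[65/2,43] z:[21,45] -> miss, prune
  N12 x:[47/2,37] y:[23,65/2] z:[15,35] -> hit [47/2,65/2], descend [5, 6, 11]
    N5 x:[32,37] y:[23,65/2] z:[23,35] -> hit [32,65/2] leaf, test {P8@t=32, P15(miss)}
    N6 x:[47/2,29] y:[55/2,32] z:[19,31] -> hit [55/2,29] leaf, test {P16(miss), P18(miss)}
    N11 x:[28,29] y:[57/2,61/2] z:[15,18] -> miss, prune
  N13 x:[19,34] y:[22,33] z:[37,57] -> miss, prune
  N16 x:[49/2,71/2] y:[32,83/2] z:[16,48] -> hit [32,71/2], descend [1, 14, 17]
    N1 x:[55/2,71/2] y:[32,73/2] z:[41,48] -> miss, prune
    N14 x:[49/2,65/2] y:[71/2,83/2] z:[16,34] -> miss, prune
    N17 x:[27,28] y:[38,77/2] z:[33,37] -> miss, prune

Visited [0, 7, 12, 5, 6, 11, 13, 16, 1, 14, 17]. Tests: 11 box, 2 leaf. Nearest: P8.

== RESULT ==
2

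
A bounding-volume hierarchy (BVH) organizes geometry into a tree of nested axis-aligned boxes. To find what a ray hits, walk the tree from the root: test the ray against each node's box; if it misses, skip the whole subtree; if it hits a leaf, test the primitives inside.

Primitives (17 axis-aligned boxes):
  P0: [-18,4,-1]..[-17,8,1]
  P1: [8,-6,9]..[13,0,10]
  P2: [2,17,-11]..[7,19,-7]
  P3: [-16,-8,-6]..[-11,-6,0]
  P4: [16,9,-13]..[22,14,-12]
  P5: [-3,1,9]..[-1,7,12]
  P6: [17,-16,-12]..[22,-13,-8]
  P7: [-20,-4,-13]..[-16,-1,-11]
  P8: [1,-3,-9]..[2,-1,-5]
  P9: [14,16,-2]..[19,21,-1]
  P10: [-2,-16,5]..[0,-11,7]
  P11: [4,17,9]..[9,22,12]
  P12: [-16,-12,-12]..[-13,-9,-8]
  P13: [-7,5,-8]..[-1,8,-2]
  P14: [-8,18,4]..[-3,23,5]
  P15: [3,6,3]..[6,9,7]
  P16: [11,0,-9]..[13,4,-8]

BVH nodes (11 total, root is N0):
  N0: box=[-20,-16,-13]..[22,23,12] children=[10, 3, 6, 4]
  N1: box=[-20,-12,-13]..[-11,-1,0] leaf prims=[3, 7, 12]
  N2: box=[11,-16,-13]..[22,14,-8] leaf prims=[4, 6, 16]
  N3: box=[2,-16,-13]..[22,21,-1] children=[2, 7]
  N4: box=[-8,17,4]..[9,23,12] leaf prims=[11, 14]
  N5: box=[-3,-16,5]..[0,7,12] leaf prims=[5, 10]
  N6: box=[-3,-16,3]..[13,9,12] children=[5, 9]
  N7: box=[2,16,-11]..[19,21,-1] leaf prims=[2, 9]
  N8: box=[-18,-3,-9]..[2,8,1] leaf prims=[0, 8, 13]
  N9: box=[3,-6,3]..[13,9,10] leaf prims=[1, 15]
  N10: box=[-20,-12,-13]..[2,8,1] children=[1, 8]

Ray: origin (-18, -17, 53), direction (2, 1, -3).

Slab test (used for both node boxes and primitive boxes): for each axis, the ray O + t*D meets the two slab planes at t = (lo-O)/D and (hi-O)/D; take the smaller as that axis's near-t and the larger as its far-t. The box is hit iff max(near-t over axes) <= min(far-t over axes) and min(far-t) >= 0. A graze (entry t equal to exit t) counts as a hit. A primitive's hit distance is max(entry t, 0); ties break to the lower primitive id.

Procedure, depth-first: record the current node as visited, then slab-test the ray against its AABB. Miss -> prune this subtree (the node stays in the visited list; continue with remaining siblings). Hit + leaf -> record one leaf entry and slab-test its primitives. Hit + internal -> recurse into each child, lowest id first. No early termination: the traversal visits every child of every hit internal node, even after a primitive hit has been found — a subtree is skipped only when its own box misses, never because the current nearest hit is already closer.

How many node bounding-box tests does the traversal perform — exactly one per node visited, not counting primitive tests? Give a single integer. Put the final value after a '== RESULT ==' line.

Walk:
N0 x:[-1,20] y:[1,40] z:[41/3,22] -> hit [41/3,20], descend [3, 4, 6, 10]
  N3 x:[10,20] y:[1,38] z:[18,22] -> hit [18,20], descend [2, 7]
    N2 x:[29/2,20] y:[1,31] z:[61/3,22] -> miss, prune
    N7 x:[10,37/2] y:[33,38] z:[18,64/3] -> miss, prune
  N4 x:[5,27/2] y:[34,40] z:[41/3,49/3] -> miss, prune
  N6 x:[15/2,31/2] y:[1,26] z:[41/3,50/3] -> hit [41/3,31/2], descend [5, 9]
    N5 x:[15/2,9] y:[1,24] z:[41/3,16] -> miss, prune
    N9 x:[21/2,31/2] y:[11,26] z:[43/3,50/3] -> hit [43/3,31/2] leaf, test {P1@t=43/3, P15(miss)}
  N10 x:[-1,10] y:[5,25] z:[52/3,22] -> miss, prune

Visited [0, 3, 2, 7, 4, 6, 5, 9, 10]. Tests: 9 box, 1 leaf. Nearest: P1.

== RESULT ==
9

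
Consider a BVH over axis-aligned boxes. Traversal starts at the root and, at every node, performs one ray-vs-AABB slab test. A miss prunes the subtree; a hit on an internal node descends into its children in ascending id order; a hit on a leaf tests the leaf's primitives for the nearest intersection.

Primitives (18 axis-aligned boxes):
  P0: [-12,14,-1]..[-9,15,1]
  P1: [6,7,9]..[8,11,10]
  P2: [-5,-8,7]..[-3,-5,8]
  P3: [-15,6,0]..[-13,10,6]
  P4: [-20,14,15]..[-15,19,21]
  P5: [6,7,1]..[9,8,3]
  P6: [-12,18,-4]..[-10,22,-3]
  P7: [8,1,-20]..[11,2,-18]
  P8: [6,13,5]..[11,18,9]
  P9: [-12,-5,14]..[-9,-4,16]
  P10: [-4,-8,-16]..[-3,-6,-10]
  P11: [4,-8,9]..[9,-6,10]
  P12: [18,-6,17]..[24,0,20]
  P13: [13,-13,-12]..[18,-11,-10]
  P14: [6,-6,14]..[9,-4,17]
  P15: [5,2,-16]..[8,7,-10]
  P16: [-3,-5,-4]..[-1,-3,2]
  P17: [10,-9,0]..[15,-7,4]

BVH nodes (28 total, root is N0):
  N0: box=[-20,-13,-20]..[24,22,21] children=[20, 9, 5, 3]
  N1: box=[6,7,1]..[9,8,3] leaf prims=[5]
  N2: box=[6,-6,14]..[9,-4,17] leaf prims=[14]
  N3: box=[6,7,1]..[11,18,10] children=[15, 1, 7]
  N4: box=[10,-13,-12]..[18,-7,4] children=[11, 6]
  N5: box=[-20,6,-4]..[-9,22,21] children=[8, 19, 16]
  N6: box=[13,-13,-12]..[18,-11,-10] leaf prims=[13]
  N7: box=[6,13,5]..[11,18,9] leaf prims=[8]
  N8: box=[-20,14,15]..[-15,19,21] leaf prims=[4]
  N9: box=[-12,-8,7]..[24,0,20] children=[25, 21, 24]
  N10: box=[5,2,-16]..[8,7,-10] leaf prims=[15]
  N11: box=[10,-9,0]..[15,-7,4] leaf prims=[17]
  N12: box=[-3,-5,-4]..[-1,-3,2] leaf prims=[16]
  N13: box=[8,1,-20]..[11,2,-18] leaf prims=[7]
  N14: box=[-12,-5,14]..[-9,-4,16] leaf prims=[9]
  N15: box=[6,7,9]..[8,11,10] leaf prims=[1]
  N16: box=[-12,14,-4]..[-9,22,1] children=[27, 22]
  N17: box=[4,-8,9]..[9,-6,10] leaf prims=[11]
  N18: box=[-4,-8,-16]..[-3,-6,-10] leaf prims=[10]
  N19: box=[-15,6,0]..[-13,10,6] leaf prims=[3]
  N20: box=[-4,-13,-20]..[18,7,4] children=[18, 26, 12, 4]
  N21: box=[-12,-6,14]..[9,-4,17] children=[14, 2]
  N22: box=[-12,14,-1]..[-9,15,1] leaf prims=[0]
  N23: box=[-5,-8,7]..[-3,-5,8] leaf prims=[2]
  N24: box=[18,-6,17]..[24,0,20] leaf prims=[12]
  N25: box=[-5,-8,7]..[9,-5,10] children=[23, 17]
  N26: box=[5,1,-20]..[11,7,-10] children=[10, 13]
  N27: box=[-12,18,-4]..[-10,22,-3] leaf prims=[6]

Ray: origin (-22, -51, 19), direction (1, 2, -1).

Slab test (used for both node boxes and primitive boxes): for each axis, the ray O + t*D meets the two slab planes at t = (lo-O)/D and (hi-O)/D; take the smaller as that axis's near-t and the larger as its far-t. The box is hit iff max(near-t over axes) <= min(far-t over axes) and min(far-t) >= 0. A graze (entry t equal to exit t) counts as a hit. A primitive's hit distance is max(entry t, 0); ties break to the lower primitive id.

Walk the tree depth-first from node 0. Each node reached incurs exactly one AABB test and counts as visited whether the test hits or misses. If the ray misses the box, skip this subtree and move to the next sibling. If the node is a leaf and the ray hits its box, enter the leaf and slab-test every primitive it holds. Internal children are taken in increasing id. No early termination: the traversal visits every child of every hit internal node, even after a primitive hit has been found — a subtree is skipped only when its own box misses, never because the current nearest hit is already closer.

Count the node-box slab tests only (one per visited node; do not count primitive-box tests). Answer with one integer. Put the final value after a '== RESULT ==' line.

Walk:
N0 x:[2,46] y:[19,73/2] z:[-2,39] -> hit [19,73/2], descend [3, 5, 9, 20]
  N3 x:[28,33] y:[29,69/2] z:[9,18] -> miss, prune
  N5 x:[2,13] y:[57/2,73/2] z:[-2,23] -> miss, prune
  N9 x:[10,46] y:[43/2,51/2] z:[-1,12] -> miss, prune
  N20 x:[18,40] y:[19,29] z:[15,39] -> hit [19,29], descend [4, 12, 18, 26]
    N4 x:[32,40] y:[19,22] z:[15,31] -> miss, prune
    N12 x:[19,21] y:[23,24] z:[17,23] -> miss, prune
    N18 x:[18,19] y:[43/2,45/2] z:[29,35] -> miss, prune
    N26 x:[27,33] y:[26,29] z:[29,39] -> hit [29,29], descend [10, 13]
      N10 x:[27,30] y:[53/2,29] z:[29,35] -> hit [29,29] leaf, test {P15@t=29}
      N13 x:[30,33] y:[26,53/2] z:[37,39] -> miss, prune

order=[0, 3, 5, 9, 20, 4, 12, 18, 26, 10, 13]  |boxes|=11  |leaves|=1  hit=P15

== RESULT ==
11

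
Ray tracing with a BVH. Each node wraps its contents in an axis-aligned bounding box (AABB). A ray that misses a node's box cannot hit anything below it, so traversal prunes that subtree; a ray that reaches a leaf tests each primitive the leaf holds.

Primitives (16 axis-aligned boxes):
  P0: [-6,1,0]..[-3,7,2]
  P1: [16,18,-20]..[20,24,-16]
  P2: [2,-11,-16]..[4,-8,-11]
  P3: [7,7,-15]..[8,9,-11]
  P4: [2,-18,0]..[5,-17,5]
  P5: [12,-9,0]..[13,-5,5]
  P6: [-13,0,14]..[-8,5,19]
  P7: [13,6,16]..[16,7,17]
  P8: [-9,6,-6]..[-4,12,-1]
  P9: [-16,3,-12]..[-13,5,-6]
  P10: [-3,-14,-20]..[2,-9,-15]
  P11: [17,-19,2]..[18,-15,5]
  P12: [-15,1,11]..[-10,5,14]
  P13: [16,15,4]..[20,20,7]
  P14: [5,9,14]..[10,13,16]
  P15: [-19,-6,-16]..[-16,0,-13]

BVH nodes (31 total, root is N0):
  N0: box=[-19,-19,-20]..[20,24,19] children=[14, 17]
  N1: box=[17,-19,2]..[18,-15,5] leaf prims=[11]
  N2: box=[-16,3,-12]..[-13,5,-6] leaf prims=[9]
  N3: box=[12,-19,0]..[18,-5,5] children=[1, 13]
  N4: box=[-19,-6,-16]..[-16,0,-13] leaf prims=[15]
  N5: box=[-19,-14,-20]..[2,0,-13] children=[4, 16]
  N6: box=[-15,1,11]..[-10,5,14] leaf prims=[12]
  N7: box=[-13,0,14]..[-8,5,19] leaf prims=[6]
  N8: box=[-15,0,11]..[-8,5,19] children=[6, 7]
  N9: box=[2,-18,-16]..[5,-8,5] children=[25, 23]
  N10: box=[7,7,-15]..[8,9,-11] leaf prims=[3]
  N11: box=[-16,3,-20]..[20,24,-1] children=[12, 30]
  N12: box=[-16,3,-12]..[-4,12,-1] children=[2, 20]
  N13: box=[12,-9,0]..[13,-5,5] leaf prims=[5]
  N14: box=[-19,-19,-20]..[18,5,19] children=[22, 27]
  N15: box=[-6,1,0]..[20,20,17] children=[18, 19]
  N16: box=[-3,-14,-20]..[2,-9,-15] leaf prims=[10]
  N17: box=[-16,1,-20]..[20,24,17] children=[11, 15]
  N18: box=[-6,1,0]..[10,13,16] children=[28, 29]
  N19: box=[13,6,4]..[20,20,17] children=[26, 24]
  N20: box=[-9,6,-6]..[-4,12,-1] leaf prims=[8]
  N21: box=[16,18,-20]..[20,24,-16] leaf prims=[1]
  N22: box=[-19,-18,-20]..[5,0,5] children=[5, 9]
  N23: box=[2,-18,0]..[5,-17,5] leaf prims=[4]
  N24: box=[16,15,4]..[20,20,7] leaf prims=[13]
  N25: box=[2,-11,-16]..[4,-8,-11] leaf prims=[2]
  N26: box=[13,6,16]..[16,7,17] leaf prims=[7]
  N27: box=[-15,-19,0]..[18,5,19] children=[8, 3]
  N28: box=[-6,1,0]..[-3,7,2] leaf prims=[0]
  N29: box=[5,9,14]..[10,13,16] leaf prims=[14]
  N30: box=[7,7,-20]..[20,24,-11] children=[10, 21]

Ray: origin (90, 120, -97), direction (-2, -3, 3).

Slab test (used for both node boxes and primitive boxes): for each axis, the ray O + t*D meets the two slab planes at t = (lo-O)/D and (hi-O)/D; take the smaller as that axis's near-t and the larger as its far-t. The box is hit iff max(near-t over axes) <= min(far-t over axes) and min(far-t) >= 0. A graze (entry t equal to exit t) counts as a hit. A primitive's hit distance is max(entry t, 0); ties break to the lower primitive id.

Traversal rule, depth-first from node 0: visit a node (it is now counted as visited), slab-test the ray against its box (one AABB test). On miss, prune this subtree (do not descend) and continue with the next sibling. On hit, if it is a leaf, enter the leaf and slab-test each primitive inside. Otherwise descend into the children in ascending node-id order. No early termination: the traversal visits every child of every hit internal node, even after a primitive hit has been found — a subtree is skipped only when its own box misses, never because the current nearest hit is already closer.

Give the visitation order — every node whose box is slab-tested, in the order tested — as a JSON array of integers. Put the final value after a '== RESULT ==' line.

Traverse from the root:
N0 x:[35,109/2] y:[32,139/3] z:[77/3,116/3] -> hit [35,116/3], descend [14, 17]
  N14 x:[36,109/2] y:[115/3,139/3] z:[77/3,116/3] -> hit [115/3,116/3], descend [22, 27]
    N22 x:[85/2,109/2] y:[40,46] z:[77/3,34] -> miss, prune
    N27 x:[36,105/2] y:[115/3,139/3] z:[97/3,116/3] -> hit [115/3,116/3], descend [3, 8]
      N3 x:[36,39] y:[125/3,139/3] z:[97/3,34] -> miss, prune
      N8 x:[49,105/2] y:[115/3,40] z:[36,116/3] -> miss, prune
  N17 x:[35,53] y:[32,119/3] z:[77/3,38] -> hit [35,38], descend [11, 15]
    N11 x:[35,53] y:[32,39] z:[77/3,32] -> miss, prune
    N15 x:[35,48] y:[100/3,119/3] z:[97/3,38] -> hit [35,38], descend [18, 19]
      N18 x:[40,48] y:[107/3,119/3] z:[97/3,113/3] -> miss, prune
      N19 x:[35,77/2] y:[100/3,38] z:[101/3,38] -> hit [35,38], descend [24, 26]
        N24 x:[35,37] y:[100/3,35] z:[101/3,104/3] -> miss, prune
        N26 x:[37,77/2] y:[113/3,38] z:[113/3,38] -> hit [113/3,38] leaf, test {P7@t=113/3}

order=[0, 14, 22, 27, 3, 8, 17, 11, 15, 18, 19, 24, 26]  |boxes|=13  |leaves|=1  hit=P7

== RESULT ==
[0, 14, 22, 27, 3, 8, 17, 11, 15, 18, 19, 24, 26]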